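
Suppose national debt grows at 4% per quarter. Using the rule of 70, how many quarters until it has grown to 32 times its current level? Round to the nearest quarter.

around 88 quarters

At 4% it doubles every 70/4 ≈ 17.50 quarters.
32 = 2^5, so 5 doublings → 88 quarters.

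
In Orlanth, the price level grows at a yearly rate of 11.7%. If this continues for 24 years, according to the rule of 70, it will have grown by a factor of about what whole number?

Doubling time ≈ 70/11.7 = 5.98 years.
24/5.98 ≈ 4 doublings, so about 2^4 = 16×.

≈ 16 times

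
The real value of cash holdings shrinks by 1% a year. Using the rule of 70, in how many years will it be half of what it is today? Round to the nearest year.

Halving time ≈ 70 / 1 = 70.00 → 70 years.

around 70 years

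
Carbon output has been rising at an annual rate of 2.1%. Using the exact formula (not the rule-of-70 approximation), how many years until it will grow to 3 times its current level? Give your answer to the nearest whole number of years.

53 years

t = ln(3) / ln(1 + 0.021) = 1.0986 / 0.020783 ≈ 52.86.
≈ 53 years.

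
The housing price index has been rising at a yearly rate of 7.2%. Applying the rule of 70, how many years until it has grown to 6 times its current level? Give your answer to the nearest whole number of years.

Doubling time ≈ 70/7.2 = 9.72 years.
6× is log₂ 6 ≈ 2.58 doublings, so ≈ 2.58 × 9.72 = 25 years.

approximately 25 years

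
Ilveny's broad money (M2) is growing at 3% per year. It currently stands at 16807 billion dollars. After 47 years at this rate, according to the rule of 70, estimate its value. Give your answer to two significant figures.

It doubles every 70/3 ≈ 23.33 years, so 47 years is 2.01 doublings.
2^2.01 ≈ 4.03; 16807 × 4.03 ≈ 68000 billion dollars.

around 68000 billion dollars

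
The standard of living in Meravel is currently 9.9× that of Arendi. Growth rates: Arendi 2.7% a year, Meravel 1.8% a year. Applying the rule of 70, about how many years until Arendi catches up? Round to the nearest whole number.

The growth-rate gap is 2.7% − 1.8% = 0.9 percentage points.
So the ratio between them halves every 70/0.9 ≈ 77.78 years.
A 9.9× gap takes log₂(9.9) ≈ 3.31 halvings to close: 3.31 × 77.78 ≈ 257 years.

roughly 257 years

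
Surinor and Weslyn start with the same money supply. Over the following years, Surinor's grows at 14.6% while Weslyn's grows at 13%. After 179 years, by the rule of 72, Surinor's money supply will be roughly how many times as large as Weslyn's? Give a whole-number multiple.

Surinor pulls ahead at 1.6 pp per year, so the ratio doubles every 72/1.6 ≈ 45.00 years.
In 179 years that's 3.98 doublings: 2^3.98 ≈ 16.

approximately 16 times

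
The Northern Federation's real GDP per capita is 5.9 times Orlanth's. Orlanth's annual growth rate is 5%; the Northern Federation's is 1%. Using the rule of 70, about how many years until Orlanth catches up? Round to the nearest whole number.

≈ 45 years

The growth-rate gap is 5% − 1% = 4 percentage points.
So the ratio between them halves every 70/4 ≈ 17.50 years.
A 5.9 times gap takes log₂(5.9) ≈ 2.56 halvings to close: 2.56 × 17.50 ≈ 45 years.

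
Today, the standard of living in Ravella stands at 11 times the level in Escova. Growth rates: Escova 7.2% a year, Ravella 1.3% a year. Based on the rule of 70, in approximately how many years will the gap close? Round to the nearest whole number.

≈ 41 years

What matters is the difference: 5.9 pp.
Rule of 70 on the gap: the ratio halves every 70/5.9 ≈ 11.86 years.
An 11 times gap takes log₂(11) ≈ 3.46 halvings to close: 3.46 × 11.86 ≈ 41 years.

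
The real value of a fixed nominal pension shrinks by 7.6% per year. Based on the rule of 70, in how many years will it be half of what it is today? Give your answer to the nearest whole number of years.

around 9 years

Halving time ≈ 70 / 7.6 = 9.21 → 9 years.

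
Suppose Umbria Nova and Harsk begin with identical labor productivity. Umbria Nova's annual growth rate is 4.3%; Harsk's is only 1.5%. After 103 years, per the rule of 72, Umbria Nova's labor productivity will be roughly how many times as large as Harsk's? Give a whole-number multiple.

Only the 2.8-point difference matters.
72/2.8 ≈ 25.71 years per doubling of the ratio; 103 years gives 4.01 doublings, so ≈ 16×.

≈ 16 times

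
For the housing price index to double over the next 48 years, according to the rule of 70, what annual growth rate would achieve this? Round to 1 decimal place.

about 1.5%

70 / 48 ≈ 1.46, so about 1.5% a year.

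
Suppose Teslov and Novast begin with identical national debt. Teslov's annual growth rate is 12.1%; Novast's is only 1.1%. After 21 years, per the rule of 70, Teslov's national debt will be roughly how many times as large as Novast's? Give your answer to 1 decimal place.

Rate gap = 12.1% − 1.1% = 11 points.
The ratio doubles every 70/11 ≈ 6.36 years.
21/6.36 ≈ 3.30 doublings → ratio ≈ 2^3.30 ≈ 9.8.

roughly 9.8 times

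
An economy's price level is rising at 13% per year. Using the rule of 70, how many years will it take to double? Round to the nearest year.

approximately 5 years

At 13%, doubling takes about 70/13 = 5.38 years.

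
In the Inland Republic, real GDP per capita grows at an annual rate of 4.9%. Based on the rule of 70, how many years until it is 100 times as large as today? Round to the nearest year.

≈ 95 years

One doubling takes 70/4.9 = 14.29 years.
100× is log₂ 100 ≈ 6.64 doublings, so ≈ 6.64 × 14.29 = 95 years.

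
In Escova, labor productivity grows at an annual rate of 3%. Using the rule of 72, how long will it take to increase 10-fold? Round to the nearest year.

One doubling takes 72/3 = 24.00 years.
10× is log₂ 10 ≈ 3.32 doublings, so ≈ 3.32 × 24.00 = 80 years.

80 years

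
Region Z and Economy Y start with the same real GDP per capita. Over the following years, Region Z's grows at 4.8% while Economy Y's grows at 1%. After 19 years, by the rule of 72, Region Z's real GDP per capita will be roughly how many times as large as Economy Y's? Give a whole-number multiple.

roughly 2 times

Rate gap = 4.8% − 1% = 3.8 points.
The ratio doubles every 72/3.8 ≈ 18.95 years.
19/18.95 ≈ 1.00 doublings → ratio ≈ 2^1.00 ≈ 2.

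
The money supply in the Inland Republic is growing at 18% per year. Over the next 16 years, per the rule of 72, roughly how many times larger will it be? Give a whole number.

72/18 ≈ 4.00 years per doubling.
16 years fits 4 doublings: 2^4 = 16.

roughly 16 times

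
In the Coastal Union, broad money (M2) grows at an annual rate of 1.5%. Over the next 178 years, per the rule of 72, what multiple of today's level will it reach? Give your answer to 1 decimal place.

about 13.1 times

Doubles every ≈ 48.00 years (72/1.5).
178 years is 3.71 doublings; 2^3.71 ≈ 13.1×.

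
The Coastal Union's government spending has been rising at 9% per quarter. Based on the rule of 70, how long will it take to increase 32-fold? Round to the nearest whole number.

about 39 quarters

One doubling takes 70/9 = 7.78 quarters.
Getting to 32× needs 5 doublings: 5 × 7.78 ≈ 39 quarters.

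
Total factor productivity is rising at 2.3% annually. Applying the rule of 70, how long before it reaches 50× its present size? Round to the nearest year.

≈ 172 years

One doubling takes 70/2.3 = 30.43 years.
50× is log₂ 50 ≈ 5.64 doublings, so ≈ 5.64 × 30.43 = 172 years.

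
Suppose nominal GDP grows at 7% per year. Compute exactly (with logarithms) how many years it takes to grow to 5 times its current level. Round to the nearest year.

t = ln(5) / ln(1 + 0.07) = 1.6094 / 0.067659 ≈ 23.79.
≈ 24 years.

24 years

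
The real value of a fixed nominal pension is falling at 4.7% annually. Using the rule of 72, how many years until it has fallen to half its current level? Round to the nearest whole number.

Falling at 4.7%, it halves about every 72/4.7 = 15.32 years.

approximately 15 years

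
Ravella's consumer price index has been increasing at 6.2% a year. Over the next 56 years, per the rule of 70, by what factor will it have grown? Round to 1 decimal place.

Doubling time ≈ 70/6.2 = 11.29 years.
56 years / 11.29 ≈ 4.96 doublings → factor 2^4.96 ≈ 31.1.

around 31.1 times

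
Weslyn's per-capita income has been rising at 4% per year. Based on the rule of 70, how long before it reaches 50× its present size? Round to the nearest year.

≈ 99 years

One doubling takes 70/4 = 17.50 years.
50× is log₂ 50 ≈ 5.64 doublings, so ≈ 5.64 × 17.50 = 99 years.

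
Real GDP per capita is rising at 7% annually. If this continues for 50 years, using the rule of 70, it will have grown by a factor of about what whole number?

Doubling time ≈ 70/7 = 10.00 years.
50/10.00 ≈ 5 doublings, so about 2^5 = 32×.

about 32 times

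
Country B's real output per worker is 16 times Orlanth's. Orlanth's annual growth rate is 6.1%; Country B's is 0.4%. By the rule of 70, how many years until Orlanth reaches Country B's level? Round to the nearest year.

What matters is the difference: 5.7 pp.
Rule of 70 on the gap: the ratio halves every 70/5.7 ≈ 12.28 years.
A 16 times gap closes after 4 halvings: 4 × 12.28 ≈ 49 years.

approximately 49 years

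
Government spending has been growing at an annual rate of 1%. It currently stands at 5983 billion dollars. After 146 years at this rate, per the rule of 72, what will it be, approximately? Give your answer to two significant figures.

It doubles every 72/1 ≈ 72.00 years, so 146 years is 2.03 doublings.
2^2.03 ≈ 4.08; 5983 × 4.08 ≈ 24000 billion dollars.

24000 billion dollars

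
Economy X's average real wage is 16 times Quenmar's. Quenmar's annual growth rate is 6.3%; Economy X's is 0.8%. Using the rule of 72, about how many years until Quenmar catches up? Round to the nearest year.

approximately 52 years

What matters is the difference: 5.5 pp.
Rule of 72 on the gap: the ratio halves every 72/5.5 ≈ 13.09 years.
A 16 times gap closes after 4 halvings: 4 × 13.09 ≈ 52 years.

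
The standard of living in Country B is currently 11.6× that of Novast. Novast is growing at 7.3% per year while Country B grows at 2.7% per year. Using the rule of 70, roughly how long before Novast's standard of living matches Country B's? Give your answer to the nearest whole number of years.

The growth-rate gap is 7.3% − 2.7% = 4.6 percentage points.
So the ratio between them halves every 70/4.6 ≈ 15.22 years.
An 11.6× gap takes log₂(11.6) ≈ 3.54 halvings to close: 3.54 × 15.22 ≈ 54 years.

around 54 years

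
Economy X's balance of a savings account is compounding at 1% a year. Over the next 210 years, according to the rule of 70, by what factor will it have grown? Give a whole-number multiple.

around 8 times

At 1% one doubling takes ≈ 70.00 years; 210 years is 3 of them, so ×8.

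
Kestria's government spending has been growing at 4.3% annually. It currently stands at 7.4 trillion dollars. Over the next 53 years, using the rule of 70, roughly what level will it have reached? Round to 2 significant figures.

≈ 71 trillion dollars

It doubles every 70/4.3 ≈ 16.28 years, so 53 years is 3.26 doublings.
2^3.26 ≈ 9.58; 7.4 × 9.58 ≈ 71 trillion dollars.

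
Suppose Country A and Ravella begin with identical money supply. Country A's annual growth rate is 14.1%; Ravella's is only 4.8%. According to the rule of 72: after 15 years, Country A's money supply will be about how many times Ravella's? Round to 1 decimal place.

Rate gap = 14.1% − 4.8% = 9.3 points.
The ratio doubles every 72/9.3 ≈ 7.74 years.
15/7.74 ≈ 1.94 doublings → ratio ≈ 2^1.94 ≈ 3.8.

approximately 3.8 times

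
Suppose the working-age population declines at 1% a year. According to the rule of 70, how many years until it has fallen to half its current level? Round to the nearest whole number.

Falling at 1%, it halves about every 70/1 = 70.00 years.

70 years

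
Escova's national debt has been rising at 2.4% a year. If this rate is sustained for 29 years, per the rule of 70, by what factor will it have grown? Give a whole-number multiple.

about 2 times

Doubling time ≈ 70/2.4 = 29.17 years.
29/29.17 ≈ 1 doubling, so about 2^1 = 2×.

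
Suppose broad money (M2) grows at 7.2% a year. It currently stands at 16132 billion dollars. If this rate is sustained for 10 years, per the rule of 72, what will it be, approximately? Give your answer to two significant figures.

Doubling time ≈ 72/7.2 = 10.00 years.
10 years is 10/10.00 ≈ 1.00 doublings, a factor of 2^1.00 ≈ 2.00.
16132 × 2.00 ≈ 32000 billion dollars.

≈ 32000 billion dollars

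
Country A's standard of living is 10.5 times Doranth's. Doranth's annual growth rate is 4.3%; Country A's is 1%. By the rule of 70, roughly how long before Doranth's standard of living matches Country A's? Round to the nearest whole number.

≈ 72 years

What matters is the difference: 3.3 pp.
Rule of 70 on the gap: the ratio halves every 70/3.3 ≈ 21.21 years.
A 10.5 times gap takes log₂(10.5) ≈ 3.39 halvings to close: 3.39 × 21.21 ≈ 72 years.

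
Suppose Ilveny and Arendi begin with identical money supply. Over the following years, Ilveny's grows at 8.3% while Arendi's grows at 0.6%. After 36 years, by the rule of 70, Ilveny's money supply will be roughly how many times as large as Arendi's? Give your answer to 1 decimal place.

about 15.6 times

Ilveny pulls ahead at 7.7 pp per year, so the ratio doubles every 70/7.7 ≈ 9.09 years.
In 36 years that's 3.96 doublings: 2^3.96 ≈ 15.6.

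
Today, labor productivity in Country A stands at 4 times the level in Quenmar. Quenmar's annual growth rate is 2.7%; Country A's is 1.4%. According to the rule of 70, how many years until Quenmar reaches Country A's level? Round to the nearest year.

approximately 108 years

Quenmar gains on Country A at 2.7% − 1.4% = 1.3 points a year.
At that relative rate the gap halves every 70/1.3 ≈ 53.85 years.
A 4 times gap closes after 2 halvings: 2 × 53.85 ≈ 108 years.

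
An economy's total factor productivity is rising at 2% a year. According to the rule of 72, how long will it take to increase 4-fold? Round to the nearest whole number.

about 72 years

At 2% it doubles every 72/2 ≈ 36.00 years.
4 = 2^2, so 2 doublings → 72 years.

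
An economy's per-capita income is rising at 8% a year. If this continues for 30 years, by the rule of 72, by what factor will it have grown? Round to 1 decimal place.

Doubling time ≈ 72/8 = 9.00 years.
30 years / 9.00 ≈ 3.33 doublings → factor 2^3.33 ≈ 10.1.

about 10.1 times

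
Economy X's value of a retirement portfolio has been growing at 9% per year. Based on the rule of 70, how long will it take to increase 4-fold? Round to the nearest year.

around 16 years

At 9% it doubles every 70/9 ≈ 7.78 years.
Getting to 4× needs 2 doublings: 2 × 7.78 ≈ 16 years.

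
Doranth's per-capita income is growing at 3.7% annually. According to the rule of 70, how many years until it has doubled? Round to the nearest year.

At 3.7%, doubling takes about 70/3.7 = 18.92 years.

approximately 19 years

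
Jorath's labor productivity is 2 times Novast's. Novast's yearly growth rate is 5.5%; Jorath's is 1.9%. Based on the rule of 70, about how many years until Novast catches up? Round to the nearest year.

What matters is the difference: 3.6 pp.
Rule of 70 on the gap: the ratio halves every 70/3.6 ≈ 19.44 years.
A 2 times gap closes after 1 halving: 1 × 19.44 ≈ 19 years.

roughly 19 years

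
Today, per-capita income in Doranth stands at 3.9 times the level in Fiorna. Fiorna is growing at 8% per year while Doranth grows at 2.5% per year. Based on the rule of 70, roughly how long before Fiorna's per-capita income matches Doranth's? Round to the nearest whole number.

around 25 years

Fiorna gains on Doranth at 8% − 2.5% = 5.5 points a year.
At that relative rate the gap halves every 70/5.5 ≈ 12.73 years.
A 3.9 times gap takes log₂(3.9) ≈ 1.96 halvings to close: 1.96 × 12.73 ≈ 25 years.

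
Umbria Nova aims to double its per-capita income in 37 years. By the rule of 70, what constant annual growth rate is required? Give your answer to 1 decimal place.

around 1.9%

70 / 37 ≈ 1.89, so about 1.9% a year.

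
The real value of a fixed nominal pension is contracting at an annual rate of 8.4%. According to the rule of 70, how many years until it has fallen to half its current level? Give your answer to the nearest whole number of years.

8 years

Halving time ≈ 70 / 8.4 = 8.33 → 8 years.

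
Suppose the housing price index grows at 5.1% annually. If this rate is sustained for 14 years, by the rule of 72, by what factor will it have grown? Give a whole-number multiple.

about 2 times

72/5.1 ≈ 14.12 years per doubling.
14 years fits 1 doubling: 2^1 = 2.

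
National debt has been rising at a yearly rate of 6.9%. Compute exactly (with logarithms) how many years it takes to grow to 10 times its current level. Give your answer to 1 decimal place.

34.5 years

t = ln(10) / ln(1 + 0.069) = 2.3026 / 0.066724 ≈ 34.51.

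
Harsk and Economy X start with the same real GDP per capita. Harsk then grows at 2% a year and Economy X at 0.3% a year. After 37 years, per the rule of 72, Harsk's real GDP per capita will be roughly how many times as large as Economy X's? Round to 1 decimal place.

Only the 1.7-point difference matters.
72/1.7 ≈ 42.35 years per doubling of the ratio; 37 years gives 0.87 doublings, so ≈ 1.8×.

approximately 1.8 times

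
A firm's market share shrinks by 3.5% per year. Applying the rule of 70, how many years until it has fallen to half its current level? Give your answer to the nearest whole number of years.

Falling at 3.5%, it halves about every 70/3.5 = 20.00 years.

around 20 years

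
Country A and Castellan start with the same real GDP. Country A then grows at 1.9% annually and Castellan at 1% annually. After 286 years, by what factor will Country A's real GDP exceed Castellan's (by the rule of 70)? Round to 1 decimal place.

Only the 0.9-point difference matters.
70/0.9 ≈ 77.78 years per doubling of the ratio; 286 years gives 3.68 doublings, so ≈ 12.8×.

roughly 12.8 times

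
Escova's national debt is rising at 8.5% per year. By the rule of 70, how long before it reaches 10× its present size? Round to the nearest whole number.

around 27 years

Doubling time ≈ 70/8.5 = 8.24 years.
10× is log₂ 10 ≈ 3.32 doublings, so ≈ 3.32 × 8.24 = 27 years.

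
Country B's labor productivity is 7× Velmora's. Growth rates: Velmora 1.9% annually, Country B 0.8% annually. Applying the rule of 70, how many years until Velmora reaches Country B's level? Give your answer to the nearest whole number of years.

179 years

The growth-rate gap is 1.9% − 0.8% = 1.1 percentage points.
So the ratio between them halves every 70/1.1 ≈ 63.64 years.
A 7× gap takes log₂(7) ≈ 2.81 halvings to close: 2.81 × 63.64 ≈ 179 years.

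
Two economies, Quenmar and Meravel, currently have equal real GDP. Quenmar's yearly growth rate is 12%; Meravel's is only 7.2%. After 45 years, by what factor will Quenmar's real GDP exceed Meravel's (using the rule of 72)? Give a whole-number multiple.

around 8 times

Only the 4.8-point difference matters.
72/4.8 ≈ 15.00 years per doubling of the ratio; 45 years gives 3.00 doublings, so ≈ 8×.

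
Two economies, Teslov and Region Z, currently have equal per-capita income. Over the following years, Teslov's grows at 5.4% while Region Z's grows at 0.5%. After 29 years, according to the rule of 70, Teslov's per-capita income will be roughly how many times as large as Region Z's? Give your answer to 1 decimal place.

Only the 4.9-point difference matters.
70/4.9 ≈ 14.29 years per doubling of the ratio; 29 years gives 2.03 doublings, so ≈ 4.1×.

roughly 4.1 times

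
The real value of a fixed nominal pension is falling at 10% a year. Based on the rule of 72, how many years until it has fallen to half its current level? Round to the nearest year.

The rule works in reverse for decay: 72/10 ≈ 7.20 years to halve.

around 7 years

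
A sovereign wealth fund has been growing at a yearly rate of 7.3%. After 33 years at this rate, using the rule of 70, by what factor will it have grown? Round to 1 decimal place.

Doubles every ≈ 9.59 years (70/7.3).
33 years is 3.44 doublings; 2^3.44 ≈ 10.9×.

approximately 10.9 times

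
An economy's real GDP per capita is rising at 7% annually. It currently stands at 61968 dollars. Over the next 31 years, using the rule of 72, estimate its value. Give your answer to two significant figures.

It doubles every 72/7 ≈ 10.29 years, so 31 years is 3.01 doublings.
2^3.01 ≈ 8.06; 61968 × 8.06 ≈ 500000 dollars.

approximately 500000 dollars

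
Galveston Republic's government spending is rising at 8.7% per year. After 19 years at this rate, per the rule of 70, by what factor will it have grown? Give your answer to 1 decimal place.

Doubling time ≈ 70/8.7 = 8.05 years.
19 years / 8.05 ≈ 2.36 doublings → factor 2^2.36 ≈ 5.1.

roughly 5.1 times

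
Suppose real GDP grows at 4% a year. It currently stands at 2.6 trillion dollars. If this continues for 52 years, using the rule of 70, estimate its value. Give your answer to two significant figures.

about 20 trillion dollars

It doubles every 70/4 ≈ 17.50 years, so 52 years is 2.97 doublings.
2^2.97 ≈ 7.84; 2.6 × 7.84 ≈ 20 trillion dollars.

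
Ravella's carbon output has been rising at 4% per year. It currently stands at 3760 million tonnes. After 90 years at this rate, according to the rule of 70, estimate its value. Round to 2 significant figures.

Doubling time ≈ 70/4 = 17.50 years.
90 years is 90/17.50 ≈ 5.14 doublings, a factor of 2^5.14 ≈ 35.26.
3760 × 35.26 ≈ 130000 million tonnes.

around 130000 million tonnes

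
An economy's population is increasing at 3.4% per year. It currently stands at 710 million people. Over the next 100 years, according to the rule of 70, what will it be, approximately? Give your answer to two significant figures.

≈ 21000 million people

It doubles every 70/3.4 ≈ 20.59 years, so 100 years is 4.86 doublings.
2^4.86 ≈ 29.04; 710 × 29.04 ≈ 21000 million people.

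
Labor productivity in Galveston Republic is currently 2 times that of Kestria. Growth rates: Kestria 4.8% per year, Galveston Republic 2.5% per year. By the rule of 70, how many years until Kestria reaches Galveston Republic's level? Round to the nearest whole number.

The growth-rate gap is 4.8% − 2.5% = 2.3 percentage points.
So the ratio between them halves every 70/2.3 ≈ 30.43 years.
A 2 times gap closes after 1 halving: 1 × 30.43 ≈ 30 years.

about 30 years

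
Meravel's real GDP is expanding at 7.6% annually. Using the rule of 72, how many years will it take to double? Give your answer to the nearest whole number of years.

72/7.6 ≈ 9.47, so it doubles roughly every 9 years.

9 years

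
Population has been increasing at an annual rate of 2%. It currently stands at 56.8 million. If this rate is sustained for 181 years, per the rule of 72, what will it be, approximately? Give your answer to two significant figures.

≈ 1900 million

Doubling time ≈ 72/2 = 36.00 years.
181 years is 181/36.00 ≈ 5.03 doublings, a factor of 2^5.03 ≈ 32.67.
56.8 × 32.67 ≈ 1900 million.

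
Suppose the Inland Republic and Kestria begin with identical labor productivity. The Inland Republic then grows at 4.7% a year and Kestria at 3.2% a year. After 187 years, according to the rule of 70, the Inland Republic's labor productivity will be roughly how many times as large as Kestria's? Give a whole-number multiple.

Only the 1.5-point difference matters.
70/1.5 ≈ 46.67 years per doubling of the ratio; 187 years gives 4.01 doublings, so ≈ 16×.

≈ 16 times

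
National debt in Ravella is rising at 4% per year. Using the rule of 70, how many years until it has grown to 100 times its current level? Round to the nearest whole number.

At 4% it doubles every 70/4 ≈ 17.50 years.
Reaching 100× takes log₂(100) ≈ 6.64 doublings.
6.64 × 17.50 ≈ 116 years.

roughly 116 years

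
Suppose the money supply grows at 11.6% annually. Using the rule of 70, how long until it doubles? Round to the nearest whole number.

Doubling time ≈ 70 / 11.6 = 6.03 years.

around 6 years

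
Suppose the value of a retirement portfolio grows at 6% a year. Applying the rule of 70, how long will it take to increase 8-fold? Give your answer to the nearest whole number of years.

Doubling time ≈ 70/6 = 11.67 years.
8× is 3 doublings, so 3 × 11.67 ≈ 35 years.

roughly 35 years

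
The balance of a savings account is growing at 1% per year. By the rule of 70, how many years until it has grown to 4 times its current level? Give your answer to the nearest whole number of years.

Doubling time ≈ 70/1 = 70.00 years.
4 = 2^2, so 2 doublings → 140 years.

about 140 years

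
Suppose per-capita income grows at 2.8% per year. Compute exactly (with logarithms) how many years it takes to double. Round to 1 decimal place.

t = ln(2) / ln(1 + 0.028) = 0.6931 / 0.027615 ≈ 25.10.

25.1 years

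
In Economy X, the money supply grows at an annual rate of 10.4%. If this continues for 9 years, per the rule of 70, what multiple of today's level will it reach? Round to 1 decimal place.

Doubles every ≈ 6.73 years (70/10.4).
9 years is 1.34 doublings; 2^1.34 ≈ 2.5×.

around 2.5 times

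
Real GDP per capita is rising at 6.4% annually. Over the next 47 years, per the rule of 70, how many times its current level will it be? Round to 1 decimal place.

Doubling time ≈ 70/6.4 = 10.94 years.
47 years / 10.94 ≈ 4.30 doublings → factor 2^4.30 ≈ 19.7.

≈ 19.7 times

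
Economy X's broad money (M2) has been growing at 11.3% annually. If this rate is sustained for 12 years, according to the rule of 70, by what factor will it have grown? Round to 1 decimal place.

roughly 3.8 times

Doubles every ≈ 6.19 years (70/11.3).
12 years is 1.94 doublings; 2^1.94 ≈ 3.8×.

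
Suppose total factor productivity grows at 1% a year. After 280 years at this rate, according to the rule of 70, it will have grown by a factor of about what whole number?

70/1 ≈ 70.00 years per doubling.
280 years fits 4 doublings: 2^4 = 16.

roughly 16 times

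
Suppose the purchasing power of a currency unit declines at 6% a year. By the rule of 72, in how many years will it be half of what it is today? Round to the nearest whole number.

Falling at 6%, it halves about every 72/6 = 12.00 years.

≈ 12 years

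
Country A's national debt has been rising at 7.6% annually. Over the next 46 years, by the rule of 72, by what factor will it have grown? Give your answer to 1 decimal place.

Doubling time ≈ 72/7.6 = 9.47 years.
46 years / 9.47 ≈ 4.86 doublings → factor 2^4.86 ≈ 29.0.

around 29.0 times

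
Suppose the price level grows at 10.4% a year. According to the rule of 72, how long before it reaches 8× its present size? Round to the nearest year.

One doubling takes 72/10.4 = 6.92 years.
8× is 3 doublings, so 3 × 6.92 ≈ 21 years.

around 21 years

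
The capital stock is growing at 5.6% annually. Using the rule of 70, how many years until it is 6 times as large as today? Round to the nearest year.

approximately 32 years

Doubling time ≈ 70/5.6 = 12.50 years.
Reaching 6× takes log₂(6) ≈ 2.58 doublings.
2.58 × 12.50 ≈ 32 years.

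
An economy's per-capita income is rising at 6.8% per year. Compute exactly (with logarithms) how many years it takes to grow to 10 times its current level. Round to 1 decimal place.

t = ln(10) / ln(1 + 0.068) = 2.3026 / 0.065788 ≈ 35.00.

35.0 years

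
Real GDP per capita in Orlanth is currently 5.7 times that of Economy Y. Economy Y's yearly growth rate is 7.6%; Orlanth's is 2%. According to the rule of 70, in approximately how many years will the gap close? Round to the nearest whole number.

Economy Y gains on Orlanth at 7.6% − 2% = 5.6 points a year.
At that relative rate the gap halves every 70/5.6 ≈ 12.50 years.
A 5.7 times gap takes log₂(5.7) ≈ 2.51 halvings to close: 2.51 × 12.50 ≈ 31 years.

≈ 31 years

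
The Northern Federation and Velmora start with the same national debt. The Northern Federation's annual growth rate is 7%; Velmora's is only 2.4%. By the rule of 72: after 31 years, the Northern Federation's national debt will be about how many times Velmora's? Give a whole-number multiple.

Only the 4.6-point difference matters.
72/4.6 ≈ 15.65 years per doubling of the ratio; 31 years gives 1.98 doublings, so ≈ 4×.

about 4 times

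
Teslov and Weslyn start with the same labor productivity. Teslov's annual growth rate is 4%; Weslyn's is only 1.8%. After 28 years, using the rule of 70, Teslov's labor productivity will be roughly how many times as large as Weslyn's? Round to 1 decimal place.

Rate gap = 4% − 1.8% = 2.2 points.
The ratio doubles every 70/2.2 ≈ 31.82 years.
28/31.82 ≈ 0.88 doublings → ratio ≈ 2^0.88 ≈ 1.8.

around 1.8 times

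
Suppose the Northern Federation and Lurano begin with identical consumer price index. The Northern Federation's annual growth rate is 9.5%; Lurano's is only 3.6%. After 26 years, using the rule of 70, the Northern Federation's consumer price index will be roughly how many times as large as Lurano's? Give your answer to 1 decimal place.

≈ 4.6 times

Rate gap = 9.5% − 3.6% = 5.9 points.
The ratio doubles every 70/5.9 ≈ 11.86 years.
26/11.86 ≈ 2.19 doublings → ratio ≈ 2^2.19 ≈ 4.6.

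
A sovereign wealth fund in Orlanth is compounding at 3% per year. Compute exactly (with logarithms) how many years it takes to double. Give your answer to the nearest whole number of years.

23 years

t = ln(2) / ln(1 + 0.03) = 0.6931 / 0.029559 ≈ 23.45.
≈ 23 years.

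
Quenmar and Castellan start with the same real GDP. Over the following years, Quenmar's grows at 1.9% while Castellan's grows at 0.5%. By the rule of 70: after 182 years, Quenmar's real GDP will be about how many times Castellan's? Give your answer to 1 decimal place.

12.5 times

Quenmar pulls ahead at 1.4 pp per year, so the ratio doubles every 70/1.4 ≈ 50.00 years.
In 182 years that's 3.64 doublings: 2^3.64 ≈ 12.5.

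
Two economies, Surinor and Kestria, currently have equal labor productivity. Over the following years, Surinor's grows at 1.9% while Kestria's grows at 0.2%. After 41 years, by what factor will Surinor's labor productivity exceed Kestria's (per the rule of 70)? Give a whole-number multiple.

Rate gap = 1.9% − 0.2% = 1.7 points.
The ratio doubles every 70/1.7 ≈ 41.18 years.
41/41.18 ≈ 1.00 doublings → ratio ≈ 2^1.00 ≈ 2.

approximately 2 times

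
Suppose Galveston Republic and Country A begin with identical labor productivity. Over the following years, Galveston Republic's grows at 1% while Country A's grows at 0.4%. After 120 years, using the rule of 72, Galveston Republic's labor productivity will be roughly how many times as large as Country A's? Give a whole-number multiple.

Rate gap = 1% − 0.4% = 0.6 points.
The ratio doubles every 72/0.6 ≈ 120.00 years.
120/120.00 ≈ 1.00 doublings → ratio ≈ 2^1.00 ≈ 2.

around 2 times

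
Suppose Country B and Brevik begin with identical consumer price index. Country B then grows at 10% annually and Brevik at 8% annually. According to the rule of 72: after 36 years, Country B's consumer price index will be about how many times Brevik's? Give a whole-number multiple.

Country B pulls ahead at 2 pp per year, so the ratio doubles every 72/2 ≈ 36.00 years.
In 36 years that's 1.00 doublings: 2^1.00 ≈ 2.

roughly 2 times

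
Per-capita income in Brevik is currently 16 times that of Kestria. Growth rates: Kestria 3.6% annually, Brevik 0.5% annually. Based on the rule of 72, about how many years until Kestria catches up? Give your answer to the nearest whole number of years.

The growth-rate gap is 3.6% − 0.5% = 3.1 percentage points.
So the ratio between them halves every 72/3.1 ≈ 23.23 years.
A 16 times gap closes after 4 halvings: 4 × 23.23 ≈ 93 years.

about 93 years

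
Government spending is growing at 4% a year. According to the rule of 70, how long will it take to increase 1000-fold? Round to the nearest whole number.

≈ 174 years

At 4% it doubles every 70/4 ≈ 17.50 years.
Reaching 1000× takes log₂(1000) ≈ 9.97 doublings.
9.97 × 17.50 ≈ 174 years.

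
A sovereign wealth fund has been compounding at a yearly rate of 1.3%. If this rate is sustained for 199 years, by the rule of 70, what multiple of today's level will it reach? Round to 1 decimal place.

approximately 13.0 times

Doubles every ≈ 53.85 years (70/1.3).
199 years is 3.70 doublings; 2^3.70 ≈ 13.0×.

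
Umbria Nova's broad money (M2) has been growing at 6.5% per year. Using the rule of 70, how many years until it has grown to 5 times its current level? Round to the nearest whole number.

about 25 years

Doubling time ≈ 70/6.5 = 10.77 years.
Reaching 5× takes log₂(5) ≈ 2.32 doublings.
2.32 × 10.77 ≈ 25 years.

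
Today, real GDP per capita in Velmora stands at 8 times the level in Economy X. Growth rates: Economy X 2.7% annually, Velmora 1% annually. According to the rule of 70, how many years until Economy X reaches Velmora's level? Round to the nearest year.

What matters is the difference: 1.7 pp.
Rule of 70 on the gap: the ratio halves every 70/1.7 ≈ 41.18 years.
An 8 times gap closes after 3 halvings: 3 × 41.18 ≈ 124 years.

approximately 124 years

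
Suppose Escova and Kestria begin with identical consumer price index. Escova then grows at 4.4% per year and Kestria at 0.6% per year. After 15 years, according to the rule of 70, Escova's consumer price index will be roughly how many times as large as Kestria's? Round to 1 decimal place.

Only the 3.8-point difference matters.
70/3.8 ≈ 18.42 years per doubling of the ratio; 15 years gives 0.81 doublings, so ≈ 1.8×.

around 1.8 times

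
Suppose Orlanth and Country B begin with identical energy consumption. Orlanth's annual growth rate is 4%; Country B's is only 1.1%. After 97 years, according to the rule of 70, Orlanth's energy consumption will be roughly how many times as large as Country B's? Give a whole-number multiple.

≈ 16 times

Orlanth pulls ahead at 2.9 pp per year, so the ratio doubles every 70/2.9 ≈ 24.14 years.
In 97 years that's 4.02 doublings: 2^4.02 ≈ 16.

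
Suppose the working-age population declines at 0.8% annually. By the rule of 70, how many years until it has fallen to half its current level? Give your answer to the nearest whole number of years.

Halving time ≈ 70 / 0.8 = 87.50 → 88 years.

about 88 years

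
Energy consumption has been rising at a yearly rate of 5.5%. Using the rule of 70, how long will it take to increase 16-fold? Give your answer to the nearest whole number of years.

One doubling takes 70/5.5 = 12.73 years.
Getting to 16× needs 4 doublings: 4 × 12.73 ≈ 51 years.

roughly 51 years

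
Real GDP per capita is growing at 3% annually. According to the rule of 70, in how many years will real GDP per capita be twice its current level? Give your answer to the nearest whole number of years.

around 23 years

At 3%, doubling takes about 70/3 = 23.33 years.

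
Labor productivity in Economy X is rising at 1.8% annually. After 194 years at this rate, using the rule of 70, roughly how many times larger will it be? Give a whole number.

approximately 32 times

At 1.8% one doubling takes ≈ 38.89 years; 194 years is 5 of them, so ×32.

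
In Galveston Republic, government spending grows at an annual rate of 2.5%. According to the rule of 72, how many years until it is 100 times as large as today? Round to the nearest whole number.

about 191 years

At 2.5% it doubles every 72/2.5 ≈ 28.80 years.
100× is log₂ 100 ≈ 6.64 doublings, so ≈ 6.64 × 28.80 = 191 years.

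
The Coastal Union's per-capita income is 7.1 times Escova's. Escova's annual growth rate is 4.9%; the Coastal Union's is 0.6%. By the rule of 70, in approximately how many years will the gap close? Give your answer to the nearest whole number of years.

Escova gains on the Coastal Union at 4.9% − 0.6% = 4.3 points a year.
At that relative rate the gap halves every 70/4.3 ≈ 16.28 years.
A 7.1 times gap takes log₂(7.1) ≈ 2.83 halvings to close: 2.83 × 16.28 ≈ 46 years.

roughly 46 years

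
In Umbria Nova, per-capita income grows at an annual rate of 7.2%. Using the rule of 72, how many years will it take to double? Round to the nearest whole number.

roughly 10 years

72/7.2 ≈ 10.00, so it doubles roughly every 10 years.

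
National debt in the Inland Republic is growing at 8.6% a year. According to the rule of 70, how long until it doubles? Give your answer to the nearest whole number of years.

around 8 years

Doubling time ≈ 70 / 8.6 = 8.14 years.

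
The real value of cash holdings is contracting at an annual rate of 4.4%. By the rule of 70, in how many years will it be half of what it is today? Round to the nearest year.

The rule works in reverse for decay: 70/4.4 ≈ 15.91 years to halve.

16 years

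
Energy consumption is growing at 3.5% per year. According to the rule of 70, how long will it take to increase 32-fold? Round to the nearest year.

At 3.5% it doubles every 70/3.5 ≈ 20.00 years.
32× is 5 doublings, so 5 × 20.00 ≈ 100 years.

roughly 100 years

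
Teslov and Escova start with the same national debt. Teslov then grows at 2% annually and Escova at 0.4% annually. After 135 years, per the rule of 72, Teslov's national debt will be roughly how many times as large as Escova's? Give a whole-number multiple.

Rate gap = 2% − 0.4% = 1.6 points.
The ratio doubles every 72/1.6 ≈ 45.00 years.
135/45.00 ≈ 3.00 doublings → ratio ≈ 2^3.00 ≈ 8.

around 8 times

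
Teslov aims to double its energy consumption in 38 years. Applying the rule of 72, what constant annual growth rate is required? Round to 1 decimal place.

72 / 38 ≈ 1.89, so about 1.9% annually.

approximately 1.9% annually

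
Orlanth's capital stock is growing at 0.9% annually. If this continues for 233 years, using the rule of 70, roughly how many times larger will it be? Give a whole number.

Doubling time ≈ 70/0.9 = 77.78 years.
233/77.78 ≈ 3 doublings, so about 2^3 = 8×.

approximately 8 times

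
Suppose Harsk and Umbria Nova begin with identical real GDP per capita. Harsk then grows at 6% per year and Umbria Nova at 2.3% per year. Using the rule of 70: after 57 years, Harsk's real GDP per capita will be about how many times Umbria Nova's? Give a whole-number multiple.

about 8 times

Only the 3.7-point difference matters.
70/3.7 ≈ 18.92 years per doubling of the ratio; 57 years gives 3.01 doublings, so ≈ 8×.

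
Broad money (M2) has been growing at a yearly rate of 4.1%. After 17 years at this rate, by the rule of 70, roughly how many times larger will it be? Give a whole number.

At 4.1% one doubling takes ≈ 17.07 years; 17 years is 1 of them, so ×2.

≈ 2 times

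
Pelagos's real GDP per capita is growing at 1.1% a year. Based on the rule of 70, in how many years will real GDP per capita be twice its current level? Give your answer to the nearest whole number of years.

around 64 years

Doubling time ≈ 70 / 1.1 = 63.64 years.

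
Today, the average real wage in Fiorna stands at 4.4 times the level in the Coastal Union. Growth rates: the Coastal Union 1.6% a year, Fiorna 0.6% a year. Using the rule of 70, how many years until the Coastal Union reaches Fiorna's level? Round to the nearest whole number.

The growth-rate gap is 1.6% − 0.6% = 1 percentage point.
So the ratio between them halves every 70/1 ≈ 70.00 years.
A 4.4 times gap takes log₂(4.4) ≈ 2.14 halvings to close: 2.14 × 70.00 ≈ 150 years.

150 years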